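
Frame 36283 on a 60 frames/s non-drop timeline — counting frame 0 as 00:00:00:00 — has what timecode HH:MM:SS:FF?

00:10:04:43

36283 ÷ 60 = 604 full seconds, remainder 43 frames.
604 s = 0 h 10 min 4 s.
Timecode: 00:10:04:43.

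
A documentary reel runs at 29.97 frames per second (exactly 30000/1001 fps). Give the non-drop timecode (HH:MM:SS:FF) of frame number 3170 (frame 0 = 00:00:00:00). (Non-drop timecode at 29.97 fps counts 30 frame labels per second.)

00:01:45:20

3170 ÷ 30 = 105 full seconds, remainder 20 frames.
105 s = 0 h 1 min 45 s.
Timecode: 00:01:45:20.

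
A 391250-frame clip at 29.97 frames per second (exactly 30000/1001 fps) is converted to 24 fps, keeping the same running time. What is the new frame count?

313313 frames

Target frames = source frames × (target rate / source rate) = 391250 × (24)/(30000/1001) = 391250 × 1001/1250 = 313313.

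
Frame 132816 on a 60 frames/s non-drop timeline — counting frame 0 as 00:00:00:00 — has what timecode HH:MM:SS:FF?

00:36:53:36

132816 ÷ 60 = 2213 full seconds, remainder 36 frames.
2213 s = 0 h 36 min 53 s.
Timecode: 00:36:53:36.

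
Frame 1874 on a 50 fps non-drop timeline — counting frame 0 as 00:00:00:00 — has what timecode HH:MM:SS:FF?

00:00:37:24

1874 ÷ 50 = 37 full seconds, remainder 24 frames.
37 s = 0 h 0 min 37 s.
Timecode: 00:00:37:24.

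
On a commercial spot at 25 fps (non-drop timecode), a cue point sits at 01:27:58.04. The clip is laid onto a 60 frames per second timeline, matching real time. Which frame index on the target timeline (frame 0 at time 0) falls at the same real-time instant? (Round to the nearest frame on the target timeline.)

frame 316690

Source frame index: (1×3600 + 27×60 + 58) × 25 + 4 = 131954.
Real time: 131954 / (25) = 131954/25 s.
Target frame: (131954/25) × (60) = 1583448/5 ≈ 316689.600 → 316690.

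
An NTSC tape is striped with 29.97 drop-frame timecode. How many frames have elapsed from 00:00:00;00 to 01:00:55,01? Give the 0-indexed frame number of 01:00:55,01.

Complete 10-minute blocks: 6, each 17982 frames → 107892.
Remaining 0 whole minutes in the current block: 0 frames.
Within the current minute: 55 × 30 + 1 = 1651. Total = 107892 + 0 + 1651 = 109543.

109543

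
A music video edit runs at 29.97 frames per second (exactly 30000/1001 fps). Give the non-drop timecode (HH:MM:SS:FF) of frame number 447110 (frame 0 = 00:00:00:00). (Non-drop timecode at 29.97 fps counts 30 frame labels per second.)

04:08:23:20

447110 ÷ 30 = 14903 full seconds, remainder 20 frames.
14903 s = 4 h 8 min 23 s.
Timecode: 04:08:23:20.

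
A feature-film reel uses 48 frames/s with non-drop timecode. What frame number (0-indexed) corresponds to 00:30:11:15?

Total seconds to the label: (0 × 3600 + 30 × 60 + 11) = 1811.
Frame index = 1811 × 48 + 15 = 86943.

frame 86943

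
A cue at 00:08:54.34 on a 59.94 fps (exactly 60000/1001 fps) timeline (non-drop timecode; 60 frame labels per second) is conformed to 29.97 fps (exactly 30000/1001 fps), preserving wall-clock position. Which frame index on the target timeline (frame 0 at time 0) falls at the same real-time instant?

Source frame index: (0×3600 + 8×60 + 54) × 60 + 34 = 32074.
Real time: 32074 / (60000/1001) = 16053037/30000 s.
Target frame: (16053037/30000) × (30000/1001) = 16037.

frame 16037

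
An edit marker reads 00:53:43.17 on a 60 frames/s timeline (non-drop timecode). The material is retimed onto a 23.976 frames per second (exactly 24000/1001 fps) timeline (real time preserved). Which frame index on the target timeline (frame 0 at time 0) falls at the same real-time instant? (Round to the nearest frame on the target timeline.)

Source frame index: (0×3600 + 53×60 + 43) × 60 + 17 = 193397.
Real time: 193397 / (60) = 193397/60 s.
Target frame: (193397/60) × (24000/1001) = 77358800/1001 ≈ 77281.518 → 77282.

frame 77282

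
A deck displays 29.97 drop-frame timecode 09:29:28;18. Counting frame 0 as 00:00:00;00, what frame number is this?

1024032

Complete 10-minute blocks: 56, each 17982 frames → 1006992.
Remaining 9 whole minutes in the current block: 1800 + 8 × 1798 = 16184 frames.
Within the current minute: 28 × 30 + 18 − 2 = 856 (labels ;00/;01 skipped at this minute). Total = 1006992 + 16184 + 856 = 1024032.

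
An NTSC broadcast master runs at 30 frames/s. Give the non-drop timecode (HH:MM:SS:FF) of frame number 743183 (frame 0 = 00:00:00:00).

06:52:52:23

743183 ÷ 30 = 24772 full seconds, remainder 23 frames.
24772 s = 6 h 52 min 52 s.
Timecode: 06:52:52:23.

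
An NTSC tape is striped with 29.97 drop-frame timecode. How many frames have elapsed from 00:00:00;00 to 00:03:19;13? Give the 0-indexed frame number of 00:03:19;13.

As if non-drop at 30 labels/s: (0 × 3600 + 3 × 60 + 19) × 30 + 13 = 5983.
Minute boundaries passed: 3; those not divisible by 10: 3 − 0 = 3; dropped labels = 2 × 3 = 6.
Actual frame index = 5983 − 6 = 5977.

5977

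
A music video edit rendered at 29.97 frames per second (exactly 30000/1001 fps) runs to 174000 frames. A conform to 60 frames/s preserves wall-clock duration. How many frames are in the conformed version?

Target frames = source frames × (target rate / source rate) = 174000 × (60)/(30000/1001) = 174000 × 1001/500 = 348348.

348348 frames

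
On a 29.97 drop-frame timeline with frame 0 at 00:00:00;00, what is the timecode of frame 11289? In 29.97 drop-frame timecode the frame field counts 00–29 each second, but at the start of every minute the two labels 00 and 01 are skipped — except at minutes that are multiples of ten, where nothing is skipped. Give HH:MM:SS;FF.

Each 10-minute DF block holds 10 × 60 × 30 − 9 × 2 = 17982 frames. 11289 ÷ 17982 → 0 full blocks, remainder 11289.
Within the partial block the first minute is 1800 frames and each further minute 1798, so 6 further minute boundaries passed. Total skipped labels = 18 × 0 + 2 × 6 = 12.
Non-drop label index = 11289 + 12 = 11301; at 30 labels/s that is 00:06:16:21, i.e. DF 00:06:16;21.

00:06:16;21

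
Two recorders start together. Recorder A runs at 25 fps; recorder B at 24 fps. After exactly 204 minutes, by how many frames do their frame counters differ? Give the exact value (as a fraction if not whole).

204 min = 12240 s.
A emits 25 × 12240 = 306000 frames; B emits 24 × 12240 = 293760.
Difference = 12240 frames; B is behind A.

12240 frames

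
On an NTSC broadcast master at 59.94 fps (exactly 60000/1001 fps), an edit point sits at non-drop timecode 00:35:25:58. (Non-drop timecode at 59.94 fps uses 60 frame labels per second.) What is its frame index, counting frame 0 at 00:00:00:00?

127558

Total seconds to the label: (0 × 3600 + 35 × 60 + 25) = 2125.
Frame index = 2125 × 60 + 58 = 127558.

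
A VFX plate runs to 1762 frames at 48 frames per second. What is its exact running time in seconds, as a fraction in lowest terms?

Running time = 1762 ÷ (48) = 1762 × 1/48 = 881/24 s.

881/24 seconds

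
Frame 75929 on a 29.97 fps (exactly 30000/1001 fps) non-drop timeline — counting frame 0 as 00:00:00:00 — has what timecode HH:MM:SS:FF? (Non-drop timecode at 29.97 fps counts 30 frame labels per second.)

75929 ÷ 30 = 2530 full seconds, remainder 29 frames.
2530 s = 0 h 42 min 10 s.
Timecode: 00:42:10:29.

00:42:10:29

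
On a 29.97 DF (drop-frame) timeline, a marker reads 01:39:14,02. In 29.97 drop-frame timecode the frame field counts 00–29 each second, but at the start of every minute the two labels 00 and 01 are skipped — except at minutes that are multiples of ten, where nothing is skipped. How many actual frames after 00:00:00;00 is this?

178442

As if non-drop at 30 labels/s: (1 × 3600 + 39 × 60 + 14) × 30 + 2 = 178622.
Minute boundaries passed: 99; those not divisible by 10: 99 − 9 = 90; dropped labels = 2 × 90 = 180.
Actual frame index = 178622 − 180 = 178442.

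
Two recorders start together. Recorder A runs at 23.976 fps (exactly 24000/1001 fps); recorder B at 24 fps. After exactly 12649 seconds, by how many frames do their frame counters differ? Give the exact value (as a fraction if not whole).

3336/11 frames

A emits 24000/1001 × 12649 = 3336000/11 frames; B emits 24 × 12649 = 303576.
Difference = 3336/11 frames (≈ 303.2727); B is ahead of A.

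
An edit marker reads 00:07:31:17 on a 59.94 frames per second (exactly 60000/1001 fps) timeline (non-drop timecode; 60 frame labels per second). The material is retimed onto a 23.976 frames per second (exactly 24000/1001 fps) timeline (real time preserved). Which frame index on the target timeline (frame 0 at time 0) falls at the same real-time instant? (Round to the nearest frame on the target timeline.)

frame 10831

Source frame index: (0×3600 + 7×60 + 31) × 60 + 17 = 27077.
Real time: 27077 / (60000/1001) = 27104077/60000 s.
Target frame: (27104077/60000) × (24000/1001) = 54154/5 ≈ 10830.800 → 10831.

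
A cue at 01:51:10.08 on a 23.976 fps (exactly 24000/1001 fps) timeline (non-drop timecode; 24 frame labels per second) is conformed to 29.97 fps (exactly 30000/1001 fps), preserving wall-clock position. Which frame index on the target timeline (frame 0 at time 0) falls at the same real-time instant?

frame 200110

Source frame index: (1×3600 + 51×60 + 10) × 24 + 8 = 160088.
Real time: 160088 / (24000/1001) = 20031011/3000 s.
Target frame: (20031011/3000) × (30000/1001) = 200110.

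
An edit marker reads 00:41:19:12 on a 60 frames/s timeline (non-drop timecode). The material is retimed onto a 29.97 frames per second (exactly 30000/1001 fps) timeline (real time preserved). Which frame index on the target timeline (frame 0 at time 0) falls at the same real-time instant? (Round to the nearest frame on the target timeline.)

Source frame index: (0×3600 + 41×60 + 19) × 60 + 12 = 148752.
Real time: 148752 / (60) = 12396/5 s.
Target frame: (12396/5) × (30000/1001) = 74376000/1001 ≈ 74301.698 → 74302.

frame 74302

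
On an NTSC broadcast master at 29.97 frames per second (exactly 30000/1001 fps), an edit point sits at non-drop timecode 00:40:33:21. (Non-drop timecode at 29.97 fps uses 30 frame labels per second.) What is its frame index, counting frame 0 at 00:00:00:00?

Total seconds to the label: (0 × 3600 + 40 × 60 + 33) = 2433.
Frame index = 2433 × 30 + 21 = 73011.

73011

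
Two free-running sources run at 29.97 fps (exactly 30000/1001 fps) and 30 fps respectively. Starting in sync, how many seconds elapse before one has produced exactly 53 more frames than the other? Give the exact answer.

53053/30 seconds

The gap grows by |30 − 30000/1001| = 30/1001 frames per second.
Time for a 53-frame gap: 53 ÷ (30/1001) = 53053/30 s.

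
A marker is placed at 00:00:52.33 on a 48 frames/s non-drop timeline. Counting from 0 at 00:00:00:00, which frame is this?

Total seconds to the label: (0 × 3600 + 0 × 60 + 52) = 52.
Frame index = 52 × 48 + 33 = 2529.

2529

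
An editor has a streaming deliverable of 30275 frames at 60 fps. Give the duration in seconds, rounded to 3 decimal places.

Running time = 30275 × 1/60 = 6055/12 s ≈ 504.583 s.

504.583 seconds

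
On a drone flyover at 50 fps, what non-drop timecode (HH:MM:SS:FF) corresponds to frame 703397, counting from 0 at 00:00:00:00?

703397 ÷ 50 = 14067 full seconds, remainder 47 frames.
14067 s = 3 h 54 min 27 s.
Timecode: 03:54:27:47.

03:54:27:47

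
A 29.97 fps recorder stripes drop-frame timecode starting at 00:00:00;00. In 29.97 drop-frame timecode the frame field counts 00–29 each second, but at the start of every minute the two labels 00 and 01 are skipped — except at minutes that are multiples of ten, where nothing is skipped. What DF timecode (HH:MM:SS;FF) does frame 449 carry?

Each 10-minute DF block holds 10 × 60 × 30 − 9 × 2 = 17982 frames. 449 ÷ 17982 → 0 full blocks, remainder 449.
Within the partial block the first minute is 1800 frames and each further minute 1798, so 0 further minute boundaries passed. Total skipped labels = 18 × 0 + 2 × 0 = 0.
Non-drop label index = 449 + 0 = 449; at 30 labels/s that is 00:00:14:29, i.e. DF 00:00:14;29.

00:00:14;29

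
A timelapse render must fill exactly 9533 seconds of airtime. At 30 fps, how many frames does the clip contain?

Frames = 9533 × 30 = 285990.

285990 frames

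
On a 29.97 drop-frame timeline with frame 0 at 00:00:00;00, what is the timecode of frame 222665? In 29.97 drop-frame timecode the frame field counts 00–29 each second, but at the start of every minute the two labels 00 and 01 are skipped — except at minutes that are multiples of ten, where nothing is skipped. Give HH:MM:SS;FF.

02:03:49;17

Ten DF minutes hold 17982 frames, so frame 222665 lies in block 12 (frames 215784–233765) with 6881 frames into that block.
The block's first minute is 1800 frames and the rest 1798 each; 6881 frames reaches minute 3, so 12 × 18 + 3 × 2 = 222 labels have been skipped so far.
Adding those back, label number 222665 + 222 = 222887 at 30 labels/s is 7429 s + 17 f = 2 h 3 min 49 s frame 17, i.e. 02:03:49;17.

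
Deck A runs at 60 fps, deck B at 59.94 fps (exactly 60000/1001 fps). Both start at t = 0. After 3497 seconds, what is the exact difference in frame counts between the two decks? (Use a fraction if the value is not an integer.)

16140/77 frames

A emits 60 × 3497 = 209820 frames; B emits 60000/1001 × 3497 = 16140000/77.
Difference = 16140/77 frames (≈ 209.6104); B is behind A.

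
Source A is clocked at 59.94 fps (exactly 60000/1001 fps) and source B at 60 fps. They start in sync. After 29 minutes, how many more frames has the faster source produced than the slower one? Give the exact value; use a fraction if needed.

104400/1001 frames

29 min = 1740 s.
A emits 60000/1001 × 1740 = 104400000/1001 frames; B emits 60 × 1740 = 104400.
Difference = 104400/1001 frames (≈ 104.2957); B is ahead of A.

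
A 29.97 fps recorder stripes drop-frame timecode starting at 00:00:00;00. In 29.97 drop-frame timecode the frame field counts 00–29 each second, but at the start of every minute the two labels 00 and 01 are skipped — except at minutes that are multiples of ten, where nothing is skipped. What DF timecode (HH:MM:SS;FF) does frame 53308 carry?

00:29:38;22

Ten DF minutes hold 17982 frames, so frame 53308 lies in block 2 (frames 35964–53945) with 17344 frames into that block.
The block's first minute is 1800 frames and the rest 1798 each; 17344 frames reaches minute 9, so 2 × 18 + 9 × 2 = 54 labels have been skipped so far.
Adding those back, label number 53308 + 54 = 53362 at 30 labels/s is 1778 s + 22 f = 0 h 29 min 38 s frame 22, i.e. 00:29:38;22.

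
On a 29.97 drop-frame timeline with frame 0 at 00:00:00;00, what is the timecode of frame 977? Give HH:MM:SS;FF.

Ten DF minutes hold 17982 frames, so frame 977 lies in block 0 (frames 0–17981) with 977 frames into that block.
The block's first minute is 1800 frames and the rest 1798 each; 977 frames reaches minute 0, so 0 × 18 + 0 × 2 = 0 labels have been skipped so far.
Adding those back, label number 977 + 0 = 977 at 30 labels/s is 32 s + 17 f = 0 h 0 min 32 s frame 17, i.e. 00:00:32;17.

00:00:32;17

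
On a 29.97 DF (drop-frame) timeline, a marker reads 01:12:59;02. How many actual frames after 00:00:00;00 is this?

Complete 10-minute blocks: 7, each 17982 frames → 125874.
Remaining 2 whole minutes in the current block: 1800 + 1 × 1798 = 3598 frames.
Within the current minute: 59 × 30 + 2 − 2 = 1770 (labels ;00/;01 skipped at this minute). Total = 125874 + 3598 + 1770 = 131242.

131242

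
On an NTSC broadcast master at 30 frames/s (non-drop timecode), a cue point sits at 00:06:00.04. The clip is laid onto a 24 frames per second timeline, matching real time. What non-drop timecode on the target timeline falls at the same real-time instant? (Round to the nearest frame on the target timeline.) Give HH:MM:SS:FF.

00:06:00:03

Source frame index: (0×3600 + 6×60 + 0) × 30 + 4 = 10804.
Real time: 10804 / (30) = 5402/15 s.
Target frame: (5402/15) × (24) = 43216/5 ≈ 8643.200 → 8643.
At 24 labels/s: frame 8643 → 00:06:00:03.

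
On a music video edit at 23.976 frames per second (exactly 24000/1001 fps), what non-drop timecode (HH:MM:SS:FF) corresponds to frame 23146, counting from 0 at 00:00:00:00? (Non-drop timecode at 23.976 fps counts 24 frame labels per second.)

00:16:04:10

23146 ÷ 24 = 964 full seconds, remainder 10 frames.
964 s = 0 h 16 min 4 s.
Timecode: 00:16:04:10.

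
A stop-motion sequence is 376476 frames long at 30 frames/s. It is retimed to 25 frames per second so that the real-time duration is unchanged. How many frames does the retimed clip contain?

Target frames = source frames × (target rate / source rate) = 376476 × (25)/(30) = 376476 × 5/6 = 313730.

313730 frames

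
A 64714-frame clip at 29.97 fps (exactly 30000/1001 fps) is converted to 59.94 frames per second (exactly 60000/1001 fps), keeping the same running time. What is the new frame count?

129428 frames

Target frames = source frames × (target rate / source rate) = 64714 × (60000/1001)/(30000/1001) = 64714 × 2 = 129428.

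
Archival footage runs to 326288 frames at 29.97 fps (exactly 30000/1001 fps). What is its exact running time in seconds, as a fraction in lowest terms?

Running time = 326288 ÷ (30000/1001) = 326288 × 1001/30000 = 20413393/1875 s.

20413393/1875 seconds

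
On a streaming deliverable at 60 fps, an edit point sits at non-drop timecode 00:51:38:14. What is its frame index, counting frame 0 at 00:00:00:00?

frame 185894

Total seconds to the label: (0 × 3600 + 51 × 60 + 38) = 3098.
Frame index = 3098 × 60 + 14 = 185894.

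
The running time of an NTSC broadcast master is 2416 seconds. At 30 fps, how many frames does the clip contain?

72480 frames

Frames = 2416 × 30 = 72480.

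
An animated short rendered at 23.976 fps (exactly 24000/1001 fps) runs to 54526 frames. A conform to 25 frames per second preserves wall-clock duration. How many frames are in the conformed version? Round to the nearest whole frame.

56855 frames

Frames at target rate = 54526 × (25) / (24000/1001) = 27290263/480 ≈ 56854.715.
Nearest whole frame: 56855.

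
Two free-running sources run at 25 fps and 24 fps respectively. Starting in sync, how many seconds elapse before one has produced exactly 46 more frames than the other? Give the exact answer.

The gap grows by |24 − 25| = 1 frame per second.
Time for a 46-frame gap: 46 ÷ (1) = 46 s.

46 seconds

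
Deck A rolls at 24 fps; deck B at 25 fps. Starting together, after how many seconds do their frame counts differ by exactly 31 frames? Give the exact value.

31 seconds

The gap grows by |25 − 24| = 1 frame per second.
Time for a 31-frame gap: 31 ÷ (1) = 31 s.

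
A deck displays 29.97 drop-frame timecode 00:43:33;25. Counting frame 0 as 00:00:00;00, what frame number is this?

78337

Complete 10-minute blocks: 4, each 17982 frames → 71928.
Remaining 3 whole minutes in the current block: 1800 + 2 × 1798 = 5396 frames.
Within the current minute: 33 × 30 + 25 − 2 = 1013 (labels ;00/;01 skipped at this minute). Total = 71928 + 5396 + 1013 = 78337.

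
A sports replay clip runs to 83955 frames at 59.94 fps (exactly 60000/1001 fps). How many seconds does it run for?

Running time = 83955 / (60000/1001) = 1400.64925 s.

1400.64925 seconds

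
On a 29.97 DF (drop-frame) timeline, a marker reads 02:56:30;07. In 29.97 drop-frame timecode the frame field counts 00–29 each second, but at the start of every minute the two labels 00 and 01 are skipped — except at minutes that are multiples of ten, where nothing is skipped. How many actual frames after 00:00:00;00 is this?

As if non-drop at 30 labels/s: (2 × 3600 + 56 × 60 + 30) × 30 + 7 = 317707.
Minute boundaries passed: 176; those not divisible by 10: 176 − 17 = 159; dropped labels = 2 × 159 = 318.
Actual frame index = 317707 − 318 = 317389.

317389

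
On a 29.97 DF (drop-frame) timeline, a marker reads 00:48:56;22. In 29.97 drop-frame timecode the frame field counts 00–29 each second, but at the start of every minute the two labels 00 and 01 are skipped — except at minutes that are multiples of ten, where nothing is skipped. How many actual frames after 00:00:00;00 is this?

Complete 10-minute blocks: 4, each 17982 frames → 71928.
Remaining 8 whole minutes in the current block: 1800 + 7 × 1798 = 14386 frames.
Within the current minute: 56 × 30 + 22 − 2 = 1700 (labels ;00/;01 skipped at this minute). Total = 71928 + 14386 + 1700 = 88014.

88014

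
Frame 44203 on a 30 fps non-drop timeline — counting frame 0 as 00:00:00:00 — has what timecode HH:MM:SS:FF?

44203 ÷ 30 = 1473 full seconds, remainder 13 frames.
1473 s = 0 h 24 min 33 s.
Timecode: 00:24:33:13.

00:24:33:13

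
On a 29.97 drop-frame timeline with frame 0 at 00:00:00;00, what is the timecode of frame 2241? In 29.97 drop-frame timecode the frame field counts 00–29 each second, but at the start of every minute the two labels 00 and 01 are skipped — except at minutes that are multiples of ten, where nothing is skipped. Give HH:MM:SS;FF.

00:01:14;23

Each 10-minute DF block holds 10 × 60 × 30 − 9 × 2 = 17982 frames. 2241 ÷ 17982 → 0 full blocks, remainder 2241.
Within the partial block the first minute is 1800 frames and each further minute 1798, so 1 further minute boundary passed. Total skipped labels = 18 × 0 + 2 × 1 = 2.
Non-drop label index = 2241 + 2 = 2243; at 30 labels/s that is 00:01:14:23, i.e. DF 00:01:14;23.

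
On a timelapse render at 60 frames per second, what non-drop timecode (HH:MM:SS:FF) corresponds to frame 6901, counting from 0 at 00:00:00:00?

6901 ÷ 60 = 115 full seconds, remainder 1 frame.
115 s = 0 h 1 min 55 s.
Timecode: 00:01:55:01.

00:01:55:01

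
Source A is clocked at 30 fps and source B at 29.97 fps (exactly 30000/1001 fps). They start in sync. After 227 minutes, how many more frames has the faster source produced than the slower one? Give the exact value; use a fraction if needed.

408600/1001 frames

227 min = 13620 s.
A emits 30 × 13620 = 408600 frames; B emits 30000/1001 × 13620 = 408600000/1001.
Difference = 408600/1001 frames (≈ 408.1918); B is behind A.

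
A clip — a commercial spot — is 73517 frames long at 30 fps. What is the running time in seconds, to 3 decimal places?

Running time = 73517 × 1/30 = 73517/30 s ≈ 2450.567 s.

2450.567 seconds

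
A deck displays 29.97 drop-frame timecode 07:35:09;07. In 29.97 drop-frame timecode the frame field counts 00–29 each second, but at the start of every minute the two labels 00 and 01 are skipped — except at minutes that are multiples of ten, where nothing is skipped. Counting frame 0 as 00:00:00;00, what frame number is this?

As if non-drop at 30 labels/s: (7 × 3600 + 35 × 60 + 9) × 30 + 7 = 819277.
Minute boundaries passed: 455; those not divisible by 10: 455 − 45 = 410; dropped labels = 2 × 410 = 820.
Actual frame index = 819277 − 820 = 818457.

818457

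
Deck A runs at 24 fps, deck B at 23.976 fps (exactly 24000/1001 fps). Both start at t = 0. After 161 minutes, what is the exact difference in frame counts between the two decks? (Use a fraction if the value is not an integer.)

161 min = 9660 s.
A emits 24 × 9660 = 231840 frames; B emits 24000/1001 × 9660 = 33120000/143.
Difference = 33120/143 frames (≈ 231.6084); B is behind A.

33120/143 frames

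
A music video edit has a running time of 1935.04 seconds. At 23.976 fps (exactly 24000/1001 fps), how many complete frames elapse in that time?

Frames = 1935.04 × 24000/1001 = 46440960/1001 ≈ 46394.5654.
Complete frames: 46394.

46394 frames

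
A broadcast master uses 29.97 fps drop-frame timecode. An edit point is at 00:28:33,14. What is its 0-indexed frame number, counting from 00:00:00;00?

51352

Complete 10-minute blocks: 2, each 17982 frames → 35964.
Remaining 8 whole minutes in the current block: 1800 + 7 × 1798 = 14386 frames.
Within the current minute: 33 × 30 + 14 − 2 = 1002 (labels ;00/;01 skipped at this minute). Total = 35964 + 14386 + 1002 = 51352.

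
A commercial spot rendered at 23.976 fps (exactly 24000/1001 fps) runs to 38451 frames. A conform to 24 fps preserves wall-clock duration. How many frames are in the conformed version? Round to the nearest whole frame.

38489 frames

Frames at target rate = 38451 × (24) / (24000/1001) = 38489451/1000 ≈ 38489.451.
Nearest whole frame: 38489.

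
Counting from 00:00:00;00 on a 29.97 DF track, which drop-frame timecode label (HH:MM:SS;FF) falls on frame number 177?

Each 10-minute DF block holds 10 × 60 × 30 − 9 × 2 = 17982 frames. 177 ÷ 17982 → 0 full blocks, remainder 177.
Within the partial block the first minute is 1800 frames and each further minute 1798, so 0 further minute boundaries passed. Total skipped labels = 18 × 0 + 2 × 0 = 0.
Non-drop label index = 177 + 0 = 177; at 30 labels/s that is 00:00:05:27, i.e. DF 00:00:05;27.

00:00:05;27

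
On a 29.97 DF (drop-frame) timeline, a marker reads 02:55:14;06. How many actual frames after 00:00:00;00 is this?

315110

As if non-drop at 30 labels/s: (2 × 3600 + 55 × 60 + 14) × 30 + 6 = 315426.
Minute boundaries passed: 175; those not divisible by 10: 175 − 17 = 158; dropped labels = 2 × 158 = 316.
Actual frame index = 315426 − 316 = 315110.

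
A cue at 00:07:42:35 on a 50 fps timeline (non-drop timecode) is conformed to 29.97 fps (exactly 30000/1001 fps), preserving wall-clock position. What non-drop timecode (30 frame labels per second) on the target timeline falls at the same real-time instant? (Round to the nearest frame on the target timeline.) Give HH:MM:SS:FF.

Source frame index: (0×3600 + 7×60 + 42) × 50 + 35 = 23135.
Real time: 23135 / (50) = 4627/10 s.
Target frame: (4627/10) × (30000/1001) = 1983000/143 ≈ 13867.133 → 13867.
At 30 labels/s: frame 13867 → 00:07:42:07.

00:07:42:07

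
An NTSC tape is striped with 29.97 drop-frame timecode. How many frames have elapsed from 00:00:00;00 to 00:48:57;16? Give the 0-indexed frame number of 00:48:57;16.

As if non-drop at 30 labels/s: (0 × 3600 + 48 × 60 + 57) × 30 + 16 = 88126.
Minute boundaries passed: 48; those not divisible by 10: 48 − 4 = 44; dropped labels = 2 × 44 = 88.
Actual frame index = 88126 − 88 = 88038.

88038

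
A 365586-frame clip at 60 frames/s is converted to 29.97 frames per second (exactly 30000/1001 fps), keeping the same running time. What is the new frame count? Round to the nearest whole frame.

Frames at target rate = 365586 × (30000/1001) / (60) = 14061000/77 ≈ 182610.390.
Nearest whole frame: 182610.

182610 frames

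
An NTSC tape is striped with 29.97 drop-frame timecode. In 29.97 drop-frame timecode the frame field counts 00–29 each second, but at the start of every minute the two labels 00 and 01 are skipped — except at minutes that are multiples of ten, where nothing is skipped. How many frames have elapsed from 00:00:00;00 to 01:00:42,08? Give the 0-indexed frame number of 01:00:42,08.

109160

Complete 10-minute blocks: 6, each 17982 frames → 107892.
Remaining 0 whole minutes in the current block: 0 frames.
Within the current minute: 42 × 30 + 8 = 1268. Total = 107892 + 0 + 1268 = 109160.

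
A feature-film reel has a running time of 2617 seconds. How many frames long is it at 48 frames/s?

125616 frames

Frames = 2617 × 48 = 125616.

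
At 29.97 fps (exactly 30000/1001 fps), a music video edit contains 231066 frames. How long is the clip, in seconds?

Running time = 231066 / (30000/1001) = 7709.9022 s.

7709.9022 seconds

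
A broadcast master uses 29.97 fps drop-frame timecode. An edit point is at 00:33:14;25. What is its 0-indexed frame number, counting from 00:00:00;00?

Complete 10-minute blocks: 3, each 17982 frames → 53946.
Remaining 3 whole minutes in the current block: 1800 + 2 × 1798 = 5396 frames.
Within the current minute: 14 × 30 + 25 − 2 = 443 (labels ;00/;01 skipped at this minute). Total = 53946 + 5396 + 443 = 59785.

59785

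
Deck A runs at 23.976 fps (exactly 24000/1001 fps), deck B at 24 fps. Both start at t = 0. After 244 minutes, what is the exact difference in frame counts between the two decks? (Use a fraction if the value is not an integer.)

351360/1001 frames

244 min = 14640 s.
A emits 24000/1001 × 14640 = 351360000/1001 frames; B emits 24 × 14640 = 351360.
Difference = 351360/1001 frames (≈ 351.0090); B is ahead of A.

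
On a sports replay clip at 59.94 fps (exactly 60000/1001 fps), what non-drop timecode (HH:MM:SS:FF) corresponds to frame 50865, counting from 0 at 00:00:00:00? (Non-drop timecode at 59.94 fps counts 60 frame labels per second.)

50865 ÷ 60 = 847 full seconds, remainder 45 frames.
847 s = 0 h 14 min 7 s.
Timecode: 00:14:07:45.

00:14:07:45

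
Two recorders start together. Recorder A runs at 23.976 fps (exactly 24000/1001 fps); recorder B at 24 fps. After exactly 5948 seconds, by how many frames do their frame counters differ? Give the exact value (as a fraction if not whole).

142752/1001 frames

A emits 24000/1001 × 5948 = 142752000/1001 frames; B emits 24 × 5948 = 142752.
Difference = 142752/1001 frames (≈ 142.6094); B is ahead of A.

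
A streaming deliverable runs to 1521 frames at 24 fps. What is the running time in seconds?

Running time = 1521 / (24) = 63.375 s.

63.375 seconds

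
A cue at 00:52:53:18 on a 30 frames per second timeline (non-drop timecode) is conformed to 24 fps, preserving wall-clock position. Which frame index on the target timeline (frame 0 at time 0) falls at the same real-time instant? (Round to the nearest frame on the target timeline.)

frame 76166

Source frame index: (0×3600 + 52×60 + 53) × 30 + 18 = 95208.
Real time: 95208 / (30) = 15868/5 s.
Target frame: (15868/5) × (24) = 380832/5 ≈ 76166.400 → 76166.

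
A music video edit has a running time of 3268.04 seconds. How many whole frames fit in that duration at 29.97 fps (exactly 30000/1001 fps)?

Frames = 3268.04 × 30000/1001 = 98041200/1001 ≈ 97943.2567.
Complete frames: 97943.

97943 frames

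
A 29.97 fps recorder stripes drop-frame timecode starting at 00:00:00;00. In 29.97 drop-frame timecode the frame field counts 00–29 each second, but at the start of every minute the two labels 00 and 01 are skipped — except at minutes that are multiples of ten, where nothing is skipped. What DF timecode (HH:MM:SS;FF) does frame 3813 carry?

00:02:07;07

Each 10-minute DF block holds 10 × 60 × 30 − 9 × 2 = 17982 frames. 3813 ÷ 17982 → 0 full blocks, remainder 3813.
Within the partial block the first minute is 1800 frames and each further minute 1798, so 2 further minute boundaries passed. Total skipped labels = 18 × 0 + 2 × 2 = 4.
Non-drop label index = 3813 + 4 = 3817; at 30 labels/s that is 00:02:07:07, i.e. DF 00:02:07;07.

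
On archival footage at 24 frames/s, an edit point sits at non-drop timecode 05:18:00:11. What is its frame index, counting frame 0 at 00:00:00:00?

frame 457931

Total seconds to the label: (5 × 3600 + 18 × 60 + 0) = 19080.
Frame index = 19080 × 24 + 11 = 457931.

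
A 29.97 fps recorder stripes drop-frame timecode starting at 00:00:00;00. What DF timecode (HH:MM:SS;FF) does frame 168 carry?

00:00:05;18

Each 10-minute DF block holds 10 × 60 × 30 − 9 × 2 = 17982 frames. 168 ÷ 17982 → 0 full blocks, remainder 168.
Within the partial block the first minute is 1800 frames and each further minute 1798, so 0 further minute boundaries passed. Total skipped labels = 18 × 0 + 2 × 0 = 0.
Non-drop label index = 168 + 0 = 168; at 30 labels/s that is 00:00:05:18, i.e. DF 00:00:05;18.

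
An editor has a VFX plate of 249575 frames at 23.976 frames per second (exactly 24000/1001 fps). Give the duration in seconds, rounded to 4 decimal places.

Running time = 249575 × 1001/24000 = 9992983/960 s ≈ 10409.3573 s.

10409.3573 seconds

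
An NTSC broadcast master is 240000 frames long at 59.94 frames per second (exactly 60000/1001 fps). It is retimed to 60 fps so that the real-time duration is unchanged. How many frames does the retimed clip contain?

Target frames = source frames × (target rate / source rate) = 240000 × (60)/(60000/1001) = 240000 × 1001/1000 = 240240.

240240 frames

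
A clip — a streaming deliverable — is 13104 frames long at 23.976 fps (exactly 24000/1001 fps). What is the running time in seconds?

Running time = 13104 / (24000/1001) = 546.546 s.

546.546 seconds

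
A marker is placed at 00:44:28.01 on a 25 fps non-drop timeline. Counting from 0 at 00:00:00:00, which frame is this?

Total seconds to the label: (0 × 3600 + 44 × 60 + 28) = 2668.
Frame index = 2668 × 25 + 1 = 66701.

frame 66701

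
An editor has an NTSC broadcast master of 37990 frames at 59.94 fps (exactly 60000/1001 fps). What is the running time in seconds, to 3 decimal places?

633.800 seconds

Running time = 37990 × 1001/60000 = 3802799/6000 s ≈ 633.800 s.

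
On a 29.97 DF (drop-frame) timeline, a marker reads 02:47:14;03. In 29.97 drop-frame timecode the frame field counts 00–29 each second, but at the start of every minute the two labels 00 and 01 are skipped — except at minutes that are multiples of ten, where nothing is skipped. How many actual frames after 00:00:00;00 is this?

As if non-drop at 30 labels/s: (2 × 3600 + 47 × 60 + 14) × 30 + 3 = 301023.
Minute boundaries passed: 167; those not divisible by 10: 167 − 16 = 151; dropped labels = 2 × 151 = 302.
Actual frame index = 301023 − 302 = 300721.

300721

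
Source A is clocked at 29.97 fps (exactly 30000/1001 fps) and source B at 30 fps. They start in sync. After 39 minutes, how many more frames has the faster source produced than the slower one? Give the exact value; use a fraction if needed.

39 min = 2340 s.
A emits 30000/1001 × 2340 = 5400000/77 frames; B emits 30 × 2340 = 70200.
Difference = 5400/77 frames (≈ 70.1299); B is ahead of A.

5400/77 frames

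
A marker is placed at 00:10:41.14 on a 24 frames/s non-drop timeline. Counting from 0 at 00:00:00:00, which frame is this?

Total seconds to the label: (0 × 3600 + 10 × 60 + 41) = 641.
Frame index = 641 × 24 + 14 = 15398.

15398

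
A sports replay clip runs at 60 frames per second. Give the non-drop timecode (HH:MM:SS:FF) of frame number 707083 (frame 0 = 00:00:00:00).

03:16:24:43

707083 ÷ 60 = 11784 full seconds, remainder 43 frames.
11784 s = 3 h 16 min 24 s.
Timecode: 03:16:24:43.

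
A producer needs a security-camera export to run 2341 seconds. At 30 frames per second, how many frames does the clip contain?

Frames = 2341 × 30 = 70230.

70230 frames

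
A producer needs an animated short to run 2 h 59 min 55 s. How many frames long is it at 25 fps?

269875 frames

2 h 59 min 55 s = 10795 s.
Frames = 10795 × 25 = 269875.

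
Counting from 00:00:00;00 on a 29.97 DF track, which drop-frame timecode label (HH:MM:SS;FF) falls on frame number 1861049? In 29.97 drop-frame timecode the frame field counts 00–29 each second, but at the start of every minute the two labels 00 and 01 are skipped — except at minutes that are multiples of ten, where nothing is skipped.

Ten DF minutes hold 17982 frames, so frame 1861049 lies in block 103 (frames 1852146–1870127) with 8903 frames into that block.
The block's first minute is 1800 frames and the rest 1798 each; 8903 frames reaches minute 4, so 103 × 18 + 4 × 2 = 1862 labels have been skipped so far.
Adding those back, label number 1861049 + 1862 = 1862911 at 30 labels/s is 62097 s + 1 f = 17 h 14 min 57 s frame 1, i.e. 17:14:57;01.

17:14:57;01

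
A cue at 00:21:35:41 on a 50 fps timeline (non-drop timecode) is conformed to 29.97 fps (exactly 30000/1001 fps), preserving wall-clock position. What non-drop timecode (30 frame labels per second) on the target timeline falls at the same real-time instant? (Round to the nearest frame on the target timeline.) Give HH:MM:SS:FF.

00:21:34:16

Source frame index: (0×3600 + 21×60 + 35) × 50 + 41 = 64791.
Real time: 64791 / (50) = 64791/50 s.
Target frame: (64791/50) × (30000/1001) = 38874600/1001 ≈ 38835.764 → 38836.
At 30 labels/s: frame 38836 → 00:21:34:16.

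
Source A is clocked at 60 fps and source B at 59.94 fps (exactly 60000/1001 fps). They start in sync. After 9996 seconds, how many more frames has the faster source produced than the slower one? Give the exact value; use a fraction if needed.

A emits 60 × 9996 = 599760 frames; B emits 60000/1001 × 9996 = 85680000/143.
Difference = 85680/143 frames (≈ 599.1608); B is behind A.

85680/143 frames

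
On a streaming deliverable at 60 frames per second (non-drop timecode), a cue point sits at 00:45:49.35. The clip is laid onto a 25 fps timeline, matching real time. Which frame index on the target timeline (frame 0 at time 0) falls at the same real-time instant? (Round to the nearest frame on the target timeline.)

Source frame index: (0×3600 + 45×60 + 49) × 60 + 35 = 164975.
Real time: 164975 / (60) = 32995/12 s.
Target frame: (32995/12) × (25) = 824875/12 ≈ 68739.583 → 68740.

frame 68740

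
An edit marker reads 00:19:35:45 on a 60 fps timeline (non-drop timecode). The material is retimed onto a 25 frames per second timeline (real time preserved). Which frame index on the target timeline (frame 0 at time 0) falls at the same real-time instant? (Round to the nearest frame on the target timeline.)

frame 29394

Source frame index: (0×3600 + 19×60 + 35) × 60 + 45 = 70545.
Real time: 70545 / (60) = 4703/4 s.
Target frame: (4703/4) × (25) = 117575/4 ≈ 29393.750 → 29394.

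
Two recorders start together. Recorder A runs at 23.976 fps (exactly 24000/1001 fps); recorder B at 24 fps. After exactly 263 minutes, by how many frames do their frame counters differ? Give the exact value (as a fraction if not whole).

263 min = 15780 s.
A emits 24000/1001 × 15780 = 378720000/1001 frames; B emits 24 × 15780 = 378720.
Difference = 378720/1001 frames (≈ 378.3417); B is ahead of A.

378720/1001 frames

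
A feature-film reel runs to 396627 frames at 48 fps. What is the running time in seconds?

Running time = 396627 / (48) = 8263.0625 s.

8263.0625 seconds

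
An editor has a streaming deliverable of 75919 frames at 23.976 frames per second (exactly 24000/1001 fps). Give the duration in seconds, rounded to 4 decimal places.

3166.4550 seconds

Running time = 75919 × 1001/24000 = 75994919/24000 s ≈ 3166.4550 s.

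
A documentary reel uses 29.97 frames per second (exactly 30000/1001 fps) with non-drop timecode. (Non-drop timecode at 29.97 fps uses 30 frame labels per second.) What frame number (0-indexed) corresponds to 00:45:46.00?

82380

Total seconds to the label: (0 × 3600 + 45 × 60 + 46) = 2746.
Frame index = 2746 × 30 + 0 = 82380.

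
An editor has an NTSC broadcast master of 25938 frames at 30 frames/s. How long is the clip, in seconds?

864.6 seconds

Running time = 25938 / (30) = 864.6 s.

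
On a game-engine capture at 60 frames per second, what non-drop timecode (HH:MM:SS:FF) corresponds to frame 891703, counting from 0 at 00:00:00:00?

04:07:41:43

891703 ÷ 60 = 14861 full seconds, remainder 43 frames.
14861 s = 4 h 7 min 41 s.
Timecode: 04:07:41:43.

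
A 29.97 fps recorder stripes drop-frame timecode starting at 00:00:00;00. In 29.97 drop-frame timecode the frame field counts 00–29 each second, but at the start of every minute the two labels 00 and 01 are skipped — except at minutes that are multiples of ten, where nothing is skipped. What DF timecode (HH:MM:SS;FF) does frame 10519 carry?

00:05:50;29

Each 10-minute DF block holds 10 × 60 × 30 − 9 × 2 = 17982 frames. 10519 ÷ 17982 → 0 full blocks, remainder 10519.
Within the partial block the first minute is 1800 frames and each further minute 1798, so 5 further minute boundaries passed. Total skipped labels = 18 × 0 + 2 × 5 = 10.
Non-drop label index = 10519 + 10 = 10529; at 30 labels/s that is 00:05:50:29, i.e. DF 00:05:50;29.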